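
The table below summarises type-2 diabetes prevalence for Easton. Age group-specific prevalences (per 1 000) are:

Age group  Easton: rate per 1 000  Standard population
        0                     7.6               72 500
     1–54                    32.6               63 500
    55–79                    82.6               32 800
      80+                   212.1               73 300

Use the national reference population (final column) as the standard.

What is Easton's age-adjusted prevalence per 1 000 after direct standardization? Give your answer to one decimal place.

86.2

Standard total = 242 100; weights = 0.2995, 0.2623, 0.1355, 0.3028.
Standardized rate: 0.2995×7.6 + 0.2623×32.6 + 0.1355×82.6 + 0.3028×212.1 = 86.2342 per 1 000.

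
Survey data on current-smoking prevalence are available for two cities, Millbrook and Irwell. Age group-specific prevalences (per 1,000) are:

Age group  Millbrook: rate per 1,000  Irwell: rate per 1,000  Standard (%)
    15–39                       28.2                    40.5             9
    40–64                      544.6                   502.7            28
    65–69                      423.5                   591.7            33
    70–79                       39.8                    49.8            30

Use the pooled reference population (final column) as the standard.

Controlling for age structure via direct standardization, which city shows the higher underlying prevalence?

Irwell

Standard weights: 0.09, 0.28, 0.33, 0.30.
Millbrook: 0.0900×28.2 + 0.2800×544.6 + 0.3300×423.5 + 0.3000×39.8 = 306.7210 per 1,000.
Irwell: 0.0900×40.5 + 0.2800×502.7 + 0.3300×591.7 + 0.3000×49.8 = 354.6020 per 1,000.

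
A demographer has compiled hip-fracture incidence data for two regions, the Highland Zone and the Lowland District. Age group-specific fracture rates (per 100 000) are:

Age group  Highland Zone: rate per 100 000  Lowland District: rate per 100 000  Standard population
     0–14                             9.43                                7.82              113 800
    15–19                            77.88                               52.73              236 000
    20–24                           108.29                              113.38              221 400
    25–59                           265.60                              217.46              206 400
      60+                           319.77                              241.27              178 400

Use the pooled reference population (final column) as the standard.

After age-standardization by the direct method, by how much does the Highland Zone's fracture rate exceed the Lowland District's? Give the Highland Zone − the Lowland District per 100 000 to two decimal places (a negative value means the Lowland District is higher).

Standard total = 956 000; weights = 0.1190, 0.2469, 0.2316, 0.2159, 0.1866.
The Highland Zone: 0.1190×9.43 + 0.2469×77.88 + 0.2316×108.29 + 0.2159×265.60 + 0.1866×319.77 = 162.4425 per 100 000.
The Lowland District: 0.1190×7.82 + 0.2469×52.73 + 0.2316×113.38 + 0.2159×217.46 + 0.1866×241.27 = 132.1787 per 100 000.
Difference = 162.4425 − 132.1787 = 30.2638.

30.26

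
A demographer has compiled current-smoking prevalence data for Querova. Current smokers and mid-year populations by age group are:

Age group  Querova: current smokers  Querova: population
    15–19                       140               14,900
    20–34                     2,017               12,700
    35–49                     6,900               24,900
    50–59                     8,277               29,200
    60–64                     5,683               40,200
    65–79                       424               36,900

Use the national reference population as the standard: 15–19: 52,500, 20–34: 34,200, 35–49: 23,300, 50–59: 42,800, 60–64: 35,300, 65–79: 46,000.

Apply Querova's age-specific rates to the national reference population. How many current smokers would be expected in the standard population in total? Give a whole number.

Age-specific rates per 1,000 for Querova: 9.396, 158.819, 277.108, 283.459, 141.368, 11.491.
Expected current smokers = Σ (standard pop × age-specific rate ÷ 1,000)
= 52,500×9.396/1,000 + 34,200×158.819/1,000 + 23,300×277.108/1,000 + 42,800×283.459/1,000 + 35,300×141.368/1,000 + 46,000×11.491/1,000
= 493.29 + 5431.61 + 6456.63 + 12132.04 + 4990.30 + 528.56 = 30032.42.

30032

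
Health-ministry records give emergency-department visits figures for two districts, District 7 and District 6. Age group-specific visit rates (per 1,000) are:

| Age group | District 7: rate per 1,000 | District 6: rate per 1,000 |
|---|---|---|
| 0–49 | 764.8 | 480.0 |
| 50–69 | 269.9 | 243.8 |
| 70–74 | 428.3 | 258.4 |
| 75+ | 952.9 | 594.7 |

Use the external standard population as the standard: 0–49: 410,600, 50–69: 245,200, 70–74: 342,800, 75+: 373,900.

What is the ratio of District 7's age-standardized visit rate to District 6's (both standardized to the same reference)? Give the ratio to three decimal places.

Standard total = 1,372,500; weights = 0.2992, 0.1787, 0.2498, 0.2724.
District 7: 0.2992×764.8 + 0.1787×269.9 + 0.2498×428.3 + 0.2724×952.9 = 643.5824 per 1,000.
District 6: 0.2992×480.0 + 0.1787×243.8 + 0.2498×258.4 + 0.2724×594.7 = 413.7017 per 1,000.
Ratio = 643.5824 ÷ 413.7017 = 1.55567.

1.556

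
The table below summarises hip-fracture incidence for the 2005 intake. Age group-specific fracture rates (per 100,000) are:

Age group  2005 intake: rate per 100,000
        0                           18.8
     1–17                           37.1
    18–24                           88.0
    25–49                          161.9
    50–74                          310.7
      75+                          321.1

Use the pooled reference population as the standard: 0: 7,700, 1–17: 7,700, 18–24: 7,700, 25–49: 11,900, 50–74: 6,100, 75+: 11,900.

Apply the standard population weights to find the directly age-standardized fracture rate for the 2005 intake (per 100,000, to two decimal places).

Standard total = 53,000; weights = 0.1453, 0.1453, 0.1453, 0.2245, 0.1151, 0.2245.
Standardized rate: 0.1453×18.8 + 0.1453×37.1 + 0.1453×88.0 + 0.2245×161.9 + 0.1151×310.7 + 0.2245×321.1 = 165.1132 per 100,000.

165.11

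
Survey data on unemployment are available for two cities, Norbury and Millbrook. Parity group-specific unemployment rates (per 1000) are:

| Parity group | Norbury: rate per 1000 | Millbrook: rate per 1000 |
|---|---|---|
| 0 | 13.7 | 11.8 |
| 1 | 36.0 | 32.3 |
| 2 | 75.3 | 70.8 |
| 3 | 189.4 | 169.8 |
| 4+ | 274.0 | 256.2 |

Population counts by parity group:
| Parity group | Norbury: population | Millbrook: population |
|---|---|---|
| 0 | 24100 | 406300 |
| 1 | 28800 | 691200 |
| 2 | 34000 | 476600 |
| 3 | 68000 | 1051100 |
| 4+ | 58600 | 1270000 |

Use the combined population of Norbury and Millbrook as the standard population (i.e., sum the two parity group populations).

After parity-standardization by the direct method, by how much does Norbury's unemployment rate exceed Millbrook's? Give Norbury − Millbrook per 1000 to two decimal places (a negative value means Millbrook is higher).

Combined standard total = 4108700; weights = 0.1048, 0.1752, 0.1243, 0.2724, 0.3234.
Norbury: 0.1048×13.7 + 0.1752×36.0 + 0.1243×75.3 + 0.2724×189.4 + 0.3234×274.0 = 157.2903 per 1000.
Millbrook: 0.1048×11.8 + 0.1752×32.3 + 0.1243×70.8 + 0.2724×169.8 + 0.3234×256.2 = 144.7893 per 1000.
Difference = 157.2903 − 144.7893 = 12.5010.

12.50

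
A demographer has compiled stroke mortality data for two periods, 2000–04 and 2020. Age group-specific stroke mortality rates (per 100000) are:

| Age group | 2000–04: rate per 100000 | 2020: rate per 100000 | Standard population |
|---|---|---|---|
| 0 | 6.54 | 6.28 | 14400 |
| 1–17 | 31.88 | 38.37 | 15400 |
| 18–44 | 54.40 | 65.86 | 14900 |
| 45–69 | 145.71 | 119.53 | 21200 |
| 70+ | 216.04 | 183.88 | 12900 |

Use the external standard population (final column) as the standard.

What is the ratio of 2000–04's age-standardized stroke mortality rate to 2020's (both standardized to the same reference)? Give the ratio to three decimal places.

1.107

Standard total = 78800; weights = 0.1827, 0.1954, 0.1891, 0.2690, 0.1637.
2000–04: 0.1827×6.54 + 0.1954×31.88 + 0.1891×54.40 + 0.2690×145.71 + 0.1637×216.04 = 92.2799 per 100000.
2020: 0.1827×6.28 + 0.1954×38.37 + 0.1891×65.86 + 0.2690×119.53 + 0.1637×183.88 = 83.3595 per 100000.
Ratio = 92.2799 ÷ 83.3595 = 1.10701.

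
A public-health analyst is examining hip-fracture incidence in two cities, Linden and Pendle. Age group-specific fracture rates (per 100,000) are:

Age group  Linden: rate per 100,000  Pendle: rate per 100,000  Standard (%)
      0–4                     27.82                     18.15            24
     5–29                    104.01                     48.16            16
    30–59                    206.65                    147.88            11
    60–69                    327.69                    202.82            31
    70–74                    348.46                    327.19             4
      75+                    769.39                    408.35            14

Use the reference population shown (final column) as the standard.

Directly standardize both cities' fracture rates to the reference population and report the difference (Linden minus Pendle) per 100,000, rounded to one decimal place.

Standard weights: 0.24, 0.16, 0.11, 0.31, 0.04, 0.14.
Linden: 0.2400×27.82 + 0.1600×104.01 + 0.1100×206.65 + 0.3100×327.69 + 0.0400×348.46 + 0.1400×769.39 = 269.2868 per 100,000.
Pendle: 0.2400×18.15 + 0.1600×48.16 + 0.1100×147.88 + 0.3100×202.82 + 0.0400×327.19 + 0.1400×408.35 = 161.4592 per 100,000.
Difference = 269.2868 − 161.4592 = 107.8276.

107.8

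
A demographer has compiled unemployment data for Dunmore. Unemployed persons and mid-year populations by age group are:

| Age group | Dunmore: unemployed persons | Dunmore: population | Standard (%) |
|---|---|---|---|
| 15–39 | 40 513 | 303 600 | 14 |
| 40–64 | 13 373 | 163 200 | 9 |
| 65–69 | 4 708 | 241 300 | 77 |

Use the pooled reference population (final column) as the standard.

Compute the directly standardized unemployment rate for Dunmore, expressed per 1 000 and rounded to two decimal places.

Age-specific rates per 1 000 for Dunmore: 133.442, 81.942, 19.511.
Standard weights: 0.14, 0.09, 0.77.
Standardized rate: 0.1400×133.442 + 0.0900×81.942 + 0.7700×19.511 = 41.0802 per 1 000.

41.08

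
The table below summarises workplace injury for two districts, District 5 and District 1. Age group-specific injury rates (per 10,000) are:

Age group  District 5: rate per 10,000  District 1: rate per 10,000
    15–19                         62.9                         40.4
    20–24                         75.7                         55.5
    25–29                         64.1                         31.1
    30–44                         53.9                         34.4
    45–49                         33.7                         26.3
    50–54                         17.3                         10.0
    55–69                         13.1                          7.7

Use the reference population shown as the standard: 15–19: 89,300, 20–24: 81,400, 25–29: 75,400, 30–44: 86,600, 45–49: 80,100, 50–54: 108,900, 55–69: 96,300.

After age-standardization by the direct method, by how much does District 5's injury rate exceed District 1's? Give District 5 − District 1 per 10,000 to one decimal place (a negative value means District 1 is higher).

15.8

Standard total = 618,000; weights = 0.1445, 0.1317, 0.1220, 0.1401, 0.1296, 0.1762, 0.1558.
District 5: 0.1445×62.9 + 0.1317×75.7 + 0.1220×64.1 + 0.1401×53.9 + 0.1296×33.7 + 0.1762×17.3 + 0.1558×13.1 = 43.8911 per 10,000.
District 1: 0.1445×40.4 + 0.1317×55.5 + 0.1220×31.1 + 0.1401×34.4 + 0.1296×26.3 + 0.1762×10.0 + 0.1558×7.7 = 28.1336 per 10,000.
Difference = 43.8911 − 28.1336 = 15.7575.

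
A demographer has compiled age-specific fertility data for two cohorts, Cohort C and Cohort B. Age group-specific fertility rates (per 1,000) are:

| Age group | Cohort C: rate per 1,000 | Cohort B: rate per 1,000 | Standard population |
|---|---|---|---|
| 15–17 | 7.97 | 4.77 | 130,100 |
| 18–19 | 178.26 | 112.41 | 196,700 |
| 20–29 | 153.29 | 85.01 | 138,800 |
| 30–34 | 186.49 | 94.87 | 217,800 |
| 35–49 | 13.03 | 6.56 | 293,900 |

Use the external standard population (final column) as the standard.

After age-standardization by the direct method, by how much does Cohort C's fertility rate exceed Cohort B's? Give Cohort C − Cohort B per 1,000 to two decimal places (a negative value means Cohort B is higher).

Standard total = 977,300; weights = 0.1331, 0.2013, 0.1420, 0.2229, 0.3007.
Cohort C: 0.1331×7.97 + 0.2013×178.26 + 0.1420×153.29 + 0.2229×186.49 + 0.3007×13.03 = 104.1894 per 1,000.
Cohort B: 0.1331×4.77 + 0.2013×112.41 + 0.1420×85.01 + 0.2229×94.87 + 0.3007×6.56 = 58.4485 per 1,000.
Difference = 104.1894 − 58.4485 = 45.7410.

45.74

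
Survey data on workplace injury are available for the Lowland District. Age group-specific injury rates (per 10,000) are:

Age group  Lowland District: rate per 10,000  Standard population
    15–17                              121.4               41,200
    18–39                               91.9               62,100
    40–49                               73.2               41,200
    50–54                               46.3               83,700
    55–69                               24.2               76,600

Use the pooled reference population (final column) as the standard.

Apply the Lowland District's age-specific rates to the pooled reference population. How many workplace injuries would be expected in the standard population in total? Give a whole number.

1945

Expected workplace injuries = Σ (standard pop × age-specific rate ÷ 10,000)
= 41,200×121.4/10,000 + 62,100×91.9/10,000 + 41,200×73.2/10,000 + 83,700×46.3/10,000 + 76,600×24.2/10,000
= 500.17 + 570.70 + 301.58 + 387.53 + 185.37 = 1945.35.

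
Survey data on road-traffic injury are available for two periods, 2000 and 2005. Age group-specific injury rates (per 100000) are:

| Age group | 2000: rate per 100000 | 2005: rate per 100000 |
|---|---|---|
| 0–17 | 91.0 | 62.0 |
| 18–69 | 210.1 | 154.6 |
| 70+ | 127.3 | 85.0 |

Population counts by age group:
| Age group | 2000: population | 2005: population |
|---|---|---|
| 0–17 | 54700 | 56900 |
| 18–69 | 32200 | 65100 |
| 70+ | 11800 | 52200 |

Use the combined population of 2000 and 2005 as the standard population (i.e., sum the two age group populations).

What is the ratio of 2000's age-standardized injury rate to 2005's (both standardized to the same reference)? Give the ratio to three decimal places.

1.414

Combined standard total = 272900; weights = 0.4089, 0.3565, 0.2345.
2000: 0.4089×91.0 + 0.3565×210.1 + 0.2345×127.3 = 141.9770 per 100000.
2005: 0.4089×62.0 + 0.3565×154.6 + 0.2345×85.0 = 100.4096 per 100000.
Ratio = 141.9770 ÷ 100.4096 = 1.41398.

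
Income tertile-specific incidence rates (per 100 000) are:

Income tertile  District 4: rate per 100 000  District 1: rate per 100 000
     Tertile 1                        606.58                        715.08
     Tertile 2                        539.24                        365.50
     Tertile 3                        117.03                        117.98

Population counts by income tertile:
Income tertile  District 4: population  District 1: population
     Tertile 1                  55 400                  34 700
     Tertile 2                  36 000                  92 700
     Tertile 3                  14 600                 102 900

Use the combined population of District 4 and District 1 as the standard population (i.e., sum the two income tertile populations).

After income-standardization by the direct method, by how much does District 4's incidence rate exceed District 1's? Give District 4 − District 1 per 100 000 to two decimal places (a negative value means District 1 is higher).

Combined standard total = 336 300; weights = 0.2679, 0.3827, 0.3494.
District 4: 0.2679×606.58 + 0.3827×539.24 + 0.3494×117.03 = 409.7653 per 100 000.
District 1: 0.2679×715.08 + 0.3827×365.50 + 0.3494×117.98 = 372.6768 per 100 000.
Difference = 409.7653 − 372.6768 = 37.0885.

37.09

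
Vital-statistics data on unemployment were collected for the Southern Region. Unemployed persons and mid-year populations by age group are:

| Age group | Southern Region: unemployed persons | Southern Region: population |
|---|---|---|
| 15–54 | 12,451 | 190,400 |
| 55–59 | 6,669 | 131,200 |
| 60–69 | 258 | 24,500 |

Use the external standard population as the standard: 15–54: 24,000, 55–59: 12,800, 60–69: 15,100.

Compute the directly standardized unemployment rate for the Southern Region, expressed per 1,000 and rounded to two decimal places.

45.84

Age-specific rates per 1,000 for the Southern Region: 65.394, 50.831, 10.531.
Standard total = 51,900; weights = 0.4624, 0.2466, 0.2909.
Standardized rate: 0.4624×65.394 + 0.2466×50.831 + 0.2909×10.531 = 45.8401 per 1,000.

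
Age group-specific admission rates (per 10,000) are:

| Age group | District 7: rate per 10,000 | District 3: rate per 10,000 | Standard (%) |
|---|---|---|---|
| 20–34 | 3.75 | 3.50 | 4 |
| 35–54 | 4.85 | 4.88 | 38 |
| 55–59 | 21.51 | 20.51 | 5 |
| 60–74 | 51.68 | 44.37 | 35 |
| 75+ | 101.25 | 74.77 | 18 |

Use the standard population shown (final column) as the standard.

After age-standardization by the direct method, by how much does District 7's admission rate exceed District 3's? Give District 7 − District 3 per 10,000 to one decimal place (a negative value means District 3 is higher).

7.4

Standard weights: 0.04, 0.38, 0.05, 0.35, 0.18.
District 7: 0.0400×3.75 + 0.3800×4.85 + 0.0500×21.51 + 0.3500×51.68 + 0.1800×101.25 = 39.3815 per 10,000.
District 3: 0.0400×3.50 + 0.3800×4.88 + 0.0500×20.51 + 0.3500×44.37 + 0.1800×74.77 = 32.0080 per 10,000.
Difference = 39.3815 − 32.0080 = 7.3735.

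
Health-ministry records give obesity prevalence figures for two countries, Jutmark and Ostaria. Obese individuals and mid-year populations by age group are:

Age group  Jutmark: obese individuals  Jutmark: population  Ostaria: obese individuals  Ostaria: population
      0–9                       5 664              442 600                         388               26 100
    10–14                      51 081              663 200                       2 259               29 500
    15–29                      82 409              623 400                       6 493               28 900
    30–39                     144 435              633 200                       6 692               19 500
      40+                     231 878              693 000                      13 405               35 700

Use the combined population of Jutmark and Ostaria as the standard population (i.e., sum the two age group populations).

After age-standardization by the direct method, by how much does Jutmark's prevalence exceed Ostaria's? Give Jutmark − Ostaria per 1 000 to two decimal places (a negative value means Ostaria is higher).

Age-specific rates per 1 000 for Jutmark: 12.797, 77.022, 132.193, 228.103, 334.600.
For Ostaria: 14.866, 76.576, 224.671, 343.179, 375.490.
Combined standard total = 3 195 100; weights = 0.1467, 0.2168, 0.2042, 0.2043, 0.2281.
Jutmark: 0.1467×12.797 + 0.2168×77.022 + 0.2042×132.193 + 0.2043×228.103 + 0.2281×334.600 = 168.4726 per 1 000.
Ostaria: 0.1467×14.866 + 0.2168×76.576 + 0.2042×224.671 + 0.2043×343.179 + 0.2281×375.490 = 220.3931 per 1 000.
Difference = 168.4726 − 220.3931 = -51.9205.

-51.92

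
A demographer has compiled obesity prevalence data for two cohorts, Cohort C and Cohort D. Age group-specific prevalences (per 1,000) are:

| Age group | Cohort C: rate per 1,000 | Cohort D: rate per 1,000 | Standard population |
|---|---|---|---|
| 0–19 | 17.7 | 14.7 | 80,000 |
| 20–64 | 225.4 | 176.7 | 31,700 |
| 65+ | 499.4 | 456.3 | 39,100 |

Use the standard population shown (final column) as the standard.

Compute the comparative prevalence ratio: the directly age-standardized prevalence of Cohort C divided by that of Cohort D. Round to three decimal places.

Standard total = 150,800; weights = 0.5305, 0.2102, 0.2593.
Cohort C: 0.5305×17.7 + 0.2102×225.4 + 0.2593×499.4 = 186.2581 per 1,000.
Cohort D: 0.5305×14.7 + 0.2102×176.7 + 0.2593×456.3 = 163.2541 per 1,000.
Ratio = 186.2581 ÷ 163.2541 = 1.14091.

1.141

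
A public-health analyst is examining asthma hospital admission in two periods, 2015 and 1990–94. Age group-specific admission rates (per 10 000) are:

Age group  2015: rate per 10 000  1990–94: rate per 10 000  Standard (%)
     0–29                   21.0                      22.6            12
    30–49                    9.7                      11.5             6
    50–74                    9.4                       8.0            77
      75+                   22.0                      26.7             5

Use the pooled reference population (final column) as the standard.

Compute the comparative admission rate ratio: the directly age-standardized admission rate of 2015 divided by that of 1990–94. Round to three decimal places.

1.050

Standard weights: 0.12, 0.06, 0.77, 0.05.
2015: 0.1200×21.0 + 0.0600×9.7 + 0.7700×9.4 + 0.0500×22.0 = 11.4400 per 10 000.
1990–94: 0.1200×22.6 + 0.0600×11.5 + 0.7700×8.0 + 0.0500×26.7 = 10.8970 per 10 000.
Ratio = 11.4400 ÷ 10.8970 = 1.04983.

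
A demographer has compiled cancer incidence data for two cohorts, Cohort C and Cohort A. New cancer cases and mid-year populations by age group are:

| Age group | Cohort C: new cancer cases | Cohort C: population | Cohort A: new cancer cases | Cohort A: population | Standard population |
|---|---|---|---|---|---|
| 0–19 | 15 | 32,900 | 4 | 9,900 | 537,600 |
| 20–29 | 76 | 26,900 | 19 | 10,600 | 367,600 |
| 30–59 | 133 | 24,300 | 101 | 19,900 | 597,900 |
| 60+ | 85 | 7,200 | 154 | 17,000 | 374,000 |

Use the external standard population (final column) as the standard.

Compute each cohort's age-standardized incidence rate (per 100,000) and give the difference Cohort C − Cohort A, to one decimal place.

89.1

Age-specific rates per 100,000 for Cohort C: 45.59, 282.53, 547.33, 1180.56.
For Cohort A: 40.40, 179.25, 507.54, 905.88.
Standard total = 1,877,100; weights = 0.2864, 0.1958, 0.3185, 0.1992.
Cohort C: 0.2864×45.59 + 0.1958×282.53 + 0.3185×547.33 + 0.1992×1180.56 = 477.9401 per 100,000.
Cohort A: 0.2864×40.40 + 0.1958×179.25 + 0.3185×507.54 + 0.1992×905.88 = 388.8277 per 100,000.
Difference = 477.9401 − 388.8277 = 89.1123.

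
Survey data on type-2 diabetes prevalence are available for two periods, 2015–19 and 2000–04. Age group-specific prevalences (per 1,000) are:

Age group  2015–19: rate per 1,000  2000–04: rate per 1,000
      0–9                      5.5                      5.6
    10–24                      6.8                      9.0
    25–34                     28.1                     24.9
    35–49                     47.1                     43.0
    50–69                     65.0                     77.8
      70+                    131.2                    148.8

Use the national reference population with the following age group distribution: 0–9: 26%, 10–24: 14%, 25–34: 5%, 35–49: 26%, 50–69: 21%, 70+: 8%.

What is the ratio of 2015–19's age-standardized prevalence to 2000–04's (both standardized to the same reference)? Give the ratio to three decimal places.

Standard weights: 0.26, 0.14, 0.05, 0.26, 0.21, 0.08.
2015–19: 0.2600×5.5 + 0.1400×6.8 + 0.0500×28.1 + 0.2600×47.1 + 0.2100×65.0 + 0.0800×131.2 = 40.1790 per 1,000.
2000–04: 0.2600×5.6 + 0.1400×9.0 + 0.0500×24.9 + 0.2600×43.0 + 0.2100×77.8 + 0.0800×148.8 = 43.3830 per 1,000.
Ratio = 40.1790 ÷ 43.3830 = 0.92615.

0.926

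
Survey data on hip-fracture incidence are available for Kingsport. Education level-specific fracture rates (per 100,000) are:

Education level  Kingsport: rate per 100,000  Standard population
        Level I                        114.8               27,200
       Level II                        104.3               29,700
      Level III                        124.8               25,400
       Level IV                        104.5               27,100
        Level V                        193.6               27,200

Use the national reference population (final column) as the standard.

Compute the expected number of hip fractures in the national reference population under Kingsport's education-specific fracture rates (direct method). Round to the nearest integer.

175

Expected hip fractures = Σ (standard pop × education-specific rate ÷ 100,000)
= 27,200×114.8/100,000 + 29,700×104.3/100,000 + 25,400×124.8/100,000 + 27,100×104.5/100,000 + 27,200×193.6/100,000
= 31.23 + 30.98 + 31.70 + 28.32 + 52.66 = 174.88.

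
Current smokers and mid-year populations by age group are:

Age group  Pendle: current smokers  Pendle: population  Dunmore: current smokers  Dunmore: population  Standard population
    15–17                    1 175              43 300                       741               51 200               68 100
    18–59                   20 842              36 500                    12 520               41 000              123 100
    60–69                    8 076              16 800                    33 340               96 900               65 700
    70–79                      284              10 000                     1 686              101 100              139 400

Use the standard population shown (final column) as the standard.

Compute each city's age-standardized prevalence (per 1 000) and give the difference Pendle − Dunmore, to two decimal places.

111.47

Age-specific rates per 1 000 for Pendle: 27.136, 571.014, 480.714, 28.400.
For Dunmore: 14.473, 305.366, 344.066, 16.677.
Standard total = 396 300; weights = 0.1718, 0.3106, 0.1658, 0.3518.
Pendle: 0.1718×27.136 + 0.3106×571.014 + 0.1658×480.714 + 0.3518×28.400 = 271.7175 per 1 000.
Dunmore: 0.1718×14.473 + 0.3106×305.366 + 0.1658×344.066 + 0.3518×16.677 = 160.2472 per 1 000.
Difference = 271.7175 − 160.2472 = 111.4703.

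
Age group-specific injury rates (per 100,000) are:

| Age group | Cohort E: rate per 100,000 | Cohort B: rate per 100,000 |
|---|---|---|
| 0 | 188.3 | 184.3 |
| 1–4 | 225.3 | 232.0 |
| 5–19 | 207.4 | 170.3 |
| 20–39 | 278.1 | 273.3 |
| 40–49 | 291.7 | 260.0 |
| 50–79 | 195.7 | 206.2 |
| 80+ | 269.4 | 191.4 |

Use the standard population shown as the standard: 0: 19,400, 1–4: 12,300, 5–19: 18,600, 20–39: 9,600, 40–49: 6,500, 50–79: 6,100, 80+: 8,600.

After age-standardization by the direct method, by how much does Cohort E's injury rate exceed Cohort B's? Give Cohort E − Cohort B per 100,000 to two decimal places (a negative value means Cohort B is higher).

19.04

Standard total = 81,100; weights = 0.2392, 0.1517, 0.2293, 0.1184, 0.0801, 0.0752, 0.1060.
Cohort E: 0.2392×188.3 + 0.1517×225.3 + 0.2293×207.4 + 0.1184×278.1 + 0.0801×291.7 + 0.0752×195.7 + 0.1060×269.4 = 226.3658 per 100,000.
Cohort B: 0.2392×184.3 + 0.1517×232.0 + 0.2293×170.3 + 0.1184×273.3 + 0.0801×260.0 + 0.0752×206.2 + 0.1060×191.4 = 207.3260 per 100,000.
Difference = 226.3658 − 207.3260 = 19.0398.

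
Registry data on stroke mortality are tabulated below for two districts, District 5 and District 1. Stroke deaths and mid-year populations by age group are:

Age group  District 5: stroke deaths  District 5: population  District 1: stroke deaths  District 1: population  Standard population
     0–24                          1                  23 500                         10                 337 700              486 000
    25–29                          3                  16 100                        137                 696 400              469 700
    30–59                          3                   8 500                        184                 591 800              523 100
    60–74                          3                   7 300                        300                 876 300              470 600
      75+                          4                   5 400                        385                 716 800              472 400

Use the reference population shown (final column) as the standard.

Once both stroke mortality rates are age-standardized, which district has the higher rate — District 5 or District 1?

District 5

Age-specific rates per 100 000 for District 5: 4.26, 18.63, 35.29, 41.10, 74.07.
For District 1: 2.96, 19.67, 31.09, 34.23, 53.71.
Standard total = 2 421 800; weights = 0.2007, 0.1939, 0.2160, 0.1943, 0.1951.
District 5: 0.2007×4.26 + 0.1939×18.63 + 0.2160×35.29 + 0.1943×41.10 + 0.1951×74.07 = 34.5259 per 100 000.
District 1: 0.2007×2.96 + 0.1939×19.67 + 0.2160×31.09 + 0.1943×34.23 + 0.1951×53.71 = 28.2547 per 100 000.
The crude rates (23.03 vs 31.56) would put District 1 higher, but that reflects its age composition; once standardized to a common age structure, District 5 has the higher underlying rate.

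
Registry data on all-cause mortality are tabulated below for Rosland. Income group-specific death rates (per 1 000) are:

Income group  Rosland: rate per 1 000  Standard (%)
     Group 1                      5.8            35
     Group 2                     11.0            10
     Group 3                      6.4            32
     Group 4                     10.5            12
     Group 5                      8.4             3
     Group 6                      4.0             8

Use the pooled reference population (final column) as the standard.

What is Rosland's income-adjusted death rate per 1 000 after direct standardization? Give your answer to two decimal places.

Standard weights: 0.35, 0.10, 0.32, 0.12, 0.03, 0.08.
Standardized rate: 0.3500×5.8 + 0.1000×11.0 + 0.3200×6.4 + 0.1200×10.5 + 0.0300×8.4 + 0.0800×4.0 = 7.0100 per 1 000.

7.01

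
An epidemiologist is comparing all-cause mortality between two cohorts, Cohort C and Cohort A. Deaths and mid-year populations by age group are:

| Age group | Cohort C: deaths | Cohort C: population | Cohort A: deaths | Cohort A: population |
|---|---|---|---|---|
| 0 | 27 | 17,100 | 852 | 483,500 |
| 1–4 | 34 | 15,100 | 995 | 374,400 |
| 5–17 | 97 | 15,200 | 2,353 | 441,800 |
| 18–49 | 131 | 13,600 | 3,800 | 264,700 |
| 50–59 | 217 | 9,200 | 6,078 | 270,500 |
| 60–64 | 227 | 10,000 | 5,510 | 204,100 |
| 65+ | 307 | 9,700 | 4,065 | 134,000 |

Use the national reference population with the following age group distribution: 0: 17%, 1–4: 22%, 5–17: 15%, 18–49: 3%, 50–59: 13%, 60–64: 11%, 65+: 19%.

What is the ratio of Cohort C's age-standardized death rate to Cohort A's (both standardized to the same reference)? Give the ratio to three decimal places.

0.987

Age-specific rates per 100,000 for Cohort C: 157.89, 225.17, 638.16, 963.24, 2358.70, 2270.00, 3164.95.
For Cohort A: 176.22, 265.76, 532.59, 1435.59, 2246.95, 2699.66, 3033.58.
Standard weights: 0.17, 0.22, 0.15, 0.03, 0.13, 0.11, 0.19.
Cohort C: 0.1700×157.89 + 0.2200×225.17 + 0.1500×638.16 + 0.0300×963.24 + 0.1300×2358.70 + 0.1100×2270.00 + 0.1900×3164.95 = 1358.6699 per 100,000.
Cohort A: 0.1700×176.22 + 0.2200×265.76 + 0.1500×532.59 + 0.0300×1435.59 + 0.1300×2246.95 + 0.1100×2699.66 + 0.1900×3033.58 = 1376.8265 per 100,000.
Ratio = 1358.6699 ÷ 1376.8265 = 0.98681.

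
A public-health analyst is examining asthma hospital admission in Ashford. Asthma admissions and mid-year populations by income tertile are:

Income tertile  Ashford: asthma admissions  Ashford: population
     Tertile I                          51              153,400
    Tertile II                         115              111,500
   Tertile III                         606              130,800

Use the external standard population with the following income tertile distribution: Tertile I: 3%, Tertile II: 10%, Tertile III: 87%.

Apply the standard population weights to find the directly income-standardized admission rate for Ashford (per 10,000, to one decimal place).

41.4

Income-specific rates per 10,000 for Ashford: 3.32, 10.31, 46.33.
Standard weights: 0.03, 0.10, 0.87.
Standardized rate: 0.0300×3.32 + 0.1000×10.31 + 0.8700×46.33 = 41.4385 per 10,000.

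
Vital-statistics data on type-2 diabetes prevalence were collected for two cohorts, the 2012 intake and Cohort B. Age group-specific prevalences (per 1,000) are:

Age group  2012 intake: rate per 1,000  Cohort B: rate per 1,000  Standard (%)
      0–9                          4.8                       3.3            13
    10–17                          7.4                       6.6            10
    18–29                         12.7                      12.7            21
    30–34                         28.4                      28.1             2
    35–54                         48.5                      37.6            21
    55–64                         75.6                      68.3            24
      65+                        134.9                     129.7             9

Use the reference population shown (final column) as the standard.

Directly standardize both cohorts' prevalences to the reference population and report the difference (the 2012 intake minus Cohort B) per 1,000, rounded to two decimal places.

4.79

Standard weights: 0.13, 0.10, 0.21, 0.02, 0.21, 0.24, 0.09.
The 2012 intake: 0.1300×4.8 + 0.1000×7.4 + 0.2100×12.7 + 0.0200×28.4 + 0.2100×48.5 + 0.2400×75.6 + 0.0900×134.9 = 45.0690 per 1,000.
Cohort B: 0.1300×3.3 + 0.1000×6.6 + 0.2100×12.7 + 0.0200×28.1 + 0.2100×37.6 + 0.2400×68.3 + 0.0900×129.7 = 40.2790 per 1,000.
Difference = 45.0690 − 40.2790 = 4.7900.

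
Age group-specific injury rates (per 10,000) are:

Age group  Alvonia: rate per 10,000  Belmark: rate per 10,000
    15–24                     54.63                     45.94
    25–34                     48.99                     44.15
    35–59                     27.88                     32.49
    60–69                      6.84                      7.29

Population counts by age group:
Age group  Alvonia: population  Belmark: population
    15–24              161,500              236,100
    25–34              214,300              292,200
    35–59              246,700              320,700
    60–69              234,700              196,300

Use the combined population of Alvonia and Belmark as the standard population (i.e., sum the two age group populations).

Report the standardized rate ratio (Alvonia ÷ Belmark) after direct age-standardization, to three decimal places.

1.050

Combined standard total = 1,902,500; weights = 0.2090, 0.2662, 0.2982, 0.2265.
Alvonia: 0.2090×54.63 + 0.2662×48.99 + 0.2982×27.88 + 0.2265×6.84 = 34.3240 per 10,000.
Belmark: 0.2090×45.94 + 0.2662×44.15 + 0.2982×32.49 + 0.2265×7.29 = 32.6962 per 10,000.
Ratio = 34.3240 ÷ 32.6962 = 1.04979.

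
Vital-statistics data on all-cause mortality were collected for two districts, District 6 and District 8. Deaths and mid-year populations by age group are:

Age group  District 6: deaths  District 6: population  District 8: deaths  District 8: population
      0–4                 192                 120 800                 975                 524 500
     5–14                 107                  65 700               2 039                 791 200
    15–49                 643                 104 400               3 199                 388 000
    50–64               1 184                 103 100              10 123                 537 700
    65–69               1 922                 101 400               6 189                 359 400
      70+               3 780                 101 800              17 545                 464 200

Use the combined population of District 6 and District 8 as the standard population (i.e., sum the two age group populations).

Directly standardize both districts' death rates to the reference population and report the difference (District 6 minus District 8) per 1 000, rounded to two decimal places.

Age-specific rates per 1 000 for District 6: 1.589, 1.629, 6.159, 11.484, 18.955, 37.132.
For District 8: 1.859, 2.577, 8.245, 18.826, 17.220, 37.796.
Combined standard total = 3 662 200; weights = 0.1762, 0.2340, 0.1345, 0.1750, 0.1258, 0.1546.
District 6: 0.1762×1.589 + 0.2340×1.629 + 0.1345×6.159 + 0.1750×11.484 + 0.1258×18.955 + 0.1546×37.132 = 11.6224 per 1 000.
District 8: 0.1762×1.859 + 0.2340×2.577 + 0.1345×8.245 + 0.1750×18.826 + 0.1258×17.220 + 0.1546×37.796 = 13.3416 per 1 000.
Difference = 11.6224 − 13.3416 = -1.7191.

-1.72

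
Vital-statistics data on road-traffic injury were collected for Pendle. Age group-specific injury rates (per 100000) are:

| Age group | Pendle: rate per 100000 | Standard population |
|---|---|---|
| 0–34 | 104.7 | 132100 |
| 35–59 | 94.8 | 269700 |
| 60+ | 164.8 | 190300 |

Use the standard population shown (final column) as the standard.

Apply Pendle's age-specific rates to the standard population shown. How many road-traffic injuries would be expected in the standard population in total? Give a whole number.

Expected road-traffic injuries = Σ (standard pop × age-specific rate ÷ 100000)
= 132100×104.7/100000 + 269700×94.8/100000 + 190300×164.8/100000
= 138.31 + 255.68 + 313.61 = 707.60.

708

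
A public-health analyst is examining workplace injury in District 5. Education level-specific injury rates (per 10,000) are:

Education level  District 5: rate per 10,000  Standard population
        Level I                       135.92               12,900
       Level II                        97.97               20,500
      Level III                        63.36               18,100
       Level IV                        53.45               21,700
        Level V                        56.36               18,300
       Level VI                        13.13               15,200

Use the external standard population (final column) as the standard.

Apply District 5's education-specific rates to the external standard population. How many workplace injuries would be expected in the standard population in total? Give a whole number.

730

Expected workplace injuries = Σ (standard pop × education-specific rate ÷ 10,000)
= 12,900×135.92/10,000 + 20,500×97.97/10,000 + 18,100×63.36/10,000 + 21,700×53.45/10,000 + 18,300×56.36/10,000 + 15,200×13.13/10,000
= 175.34 + 200.84 + 114.68 + 115.99 + 103.14 + 19.96 = 729.94.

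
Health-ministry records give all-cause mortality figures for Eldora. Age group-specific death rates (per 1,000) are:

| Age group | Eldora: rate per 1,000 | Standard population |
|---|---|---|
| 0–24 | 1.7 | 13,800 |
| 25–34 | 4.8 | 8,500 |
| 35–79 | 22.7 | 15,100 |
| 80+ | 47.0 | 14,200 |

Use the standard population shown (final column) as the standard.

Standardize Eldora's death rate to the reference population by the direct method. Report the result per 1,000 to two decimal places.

20.82

Standard total = 51,600; weights = 0.2674, 0.1647, 0.2926, 0.2752.
Standardized rate: 0.2674×1.7 + 0.1647×4.8 + 0.2926×22.7 + 0.2752×47.0 = 20.8223 per 1,000.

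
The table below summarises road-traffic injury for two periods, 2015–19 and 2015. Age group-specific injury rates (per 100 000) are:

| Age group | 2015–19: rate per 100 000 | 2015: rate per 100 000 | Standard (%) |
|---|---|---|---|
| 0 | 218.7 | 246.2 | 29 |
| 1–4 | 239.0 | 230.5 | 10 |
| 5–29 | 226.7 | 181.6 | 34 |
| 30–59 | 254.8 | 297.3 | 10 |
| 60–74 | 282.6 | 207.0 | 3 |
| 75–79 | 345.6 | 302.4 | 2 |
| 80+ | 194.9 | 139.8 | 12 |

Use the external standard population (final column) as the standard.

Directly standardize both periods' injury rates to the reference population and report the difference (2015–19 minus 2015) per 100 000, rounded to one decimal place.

13.7

Standard weights: 0.29, 0.10, 0.34, 0.10, 0.03, 0.02, 0.12.
2015–19: 0.2900×218.7 + 0.1000×239.0 + 0.3400×226.7 + 0.1000×254.8 + 0.0300×282.6 + 0.0200×345.6 + 0.1200×194.9 = 228.6590 per 100 000.
2015: 0.2900×246.2 + 0.1000×230.5 + 0.3400×181.6 + 0.1000×297.3 + 0.0300×207.0 + 0.0200×302.4 + 0.1200×139.8 = 214.9560 per 100 000.
Difference = 228.6590 − 214.9560 = 13.7030.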